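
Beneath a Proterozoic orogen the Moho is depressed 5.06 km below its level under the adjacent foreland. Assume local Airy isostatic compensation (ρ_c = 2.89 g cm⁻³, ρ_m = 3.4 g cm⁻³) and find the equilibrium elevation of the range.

In Airy isostatic equilibrium: ρ_c h = (ρ_m − ρ_c) r.
h = r (ρ_m − ρ_c) / ρ_c = 5.06 km × (3.4 − 2.89) / 2.89 = 0.893 km.

0.893 km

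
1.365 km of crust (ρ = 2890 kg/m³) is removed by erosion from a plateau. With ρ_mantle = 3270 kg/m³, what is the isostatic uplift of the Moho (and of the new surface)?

1.21 km

Unloading: uplift u = e ρ_c/ρ_m = 1.365 km × 2890/3270 = 1.21 km.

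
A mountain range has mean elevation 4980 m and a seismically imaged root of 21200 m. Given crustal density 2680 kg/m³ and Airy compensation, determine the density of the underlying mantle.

3310 kg/m³

Airy balance: ρ_c h = (ρ_m − ρ_c) r → ρ_m = ρ_c (1 + h/r).
ρ_m = 2680 × (1 + 4980 m/21200 m) = 3310 kg/m³.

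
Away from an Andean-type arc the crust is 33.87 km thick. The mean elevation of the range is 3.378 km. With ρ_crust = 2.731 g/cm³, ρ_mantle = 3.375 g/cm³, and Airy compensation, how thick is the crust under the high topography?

Root depth r = h ρ_c / (ρ_m − ρ_c) = 3.378 km × 2.731 / 0.644 = 14.33 km.
Total thickness = T + h + r = 33.87 km + 3.378 km + 14.33 km = 51.6 km.

51.6 km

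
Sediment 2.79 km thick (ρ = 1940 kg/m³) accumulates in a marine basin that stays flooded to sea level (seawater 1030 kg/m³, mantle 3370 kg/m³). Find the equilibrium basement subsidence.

1.08 km

Submarine loading: the sediment displaces seawater, and the subsidence is in turn flooded, so s (ρ_m − ρ_w) = t (ρ_sed − ρ_w).
s = 2.79 km × (1940 − 1030) / (3370 − 1030) = 1.08 km.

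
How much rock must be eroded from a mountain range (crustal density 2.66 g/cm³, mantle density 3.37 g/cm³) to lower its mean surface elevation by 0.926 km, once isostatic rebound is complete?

4.4 km

Net drop Δ = e − u = e − e ρ_c/ρ_m = e (ρ_m − ρ_c)/ρ_m.
e = Δ ρ_m/(ρ_m − ρ_c) = 0.926 km × 3.37/0.71 = 4.4 km.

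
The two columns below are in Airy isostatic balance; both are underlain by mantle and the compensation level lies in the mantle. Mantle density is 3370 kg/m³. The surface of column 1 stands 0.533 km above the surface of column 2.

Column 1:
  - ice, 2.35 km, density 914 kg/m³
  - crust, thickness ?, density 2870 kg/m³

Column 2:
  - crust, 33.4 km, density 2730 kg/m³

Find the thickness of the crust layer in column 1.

Take the compensation level at the base of the deeper column (depth z_c below the surface of column 1) and equate Σ ρ_i t_i down to z_c; mantle fills any gap and the z_c terms cancel.
Column 1: 2.35×914 + x×2870 + (z_c − 2.35 − x)×3370
Column 2: 0.533×0 + 33.4×2730 + (z_c − 0.533 − 33.4)×3370
The z_c×3370 term appears on both sides and cancels. Collect the known terms of each column as K = Σ(ρt)_known − 3370 × (depth of known layers): K_1 = 2147.9 − 3370×2.35 = −5771.6; K_2 = 91182 − 3370×(0.533 + 33.4) = −23172.21.
Balance: K_1 − x×(3370 − 2870) = K_2, so x = (K_1 − K_2)/(3370 − 2870) = 17400.6/500 = 34.8 km.

34.8 km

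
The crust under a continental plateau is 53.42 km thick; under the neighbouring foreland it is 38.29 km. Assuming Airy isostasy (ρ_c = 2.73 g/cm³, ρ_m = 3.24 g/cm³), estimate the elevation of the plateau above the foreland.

2.38 km

Excess crust Δ = 53.42 km − 38.29 km = 15.13 km, split between elevation h and root r with h + r = Δ.
Airy balance ρ_c h = (ρ_m − ρ_c) r gives r = h ρ_c/(ρ_m − ρ_c), so h (1 + ρ_c/(ρ_m − ρ_c)) = Δ, i.e. h = Δ (ρ_m − ρ_c)/ρ_m.
h = 15.13 km × 0.51/3.24 = 2.38 km.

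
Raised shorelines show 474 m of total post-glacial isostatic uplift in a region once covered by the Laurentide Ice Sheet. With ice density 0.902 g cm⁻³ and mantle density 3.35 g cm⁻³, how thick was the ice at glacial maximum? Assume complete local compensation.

1760 m

u = t ρ_ice/ρ_m → t = u ρ_m/ρ_ice = 474 m × 3.35/0.902 = 1760 m.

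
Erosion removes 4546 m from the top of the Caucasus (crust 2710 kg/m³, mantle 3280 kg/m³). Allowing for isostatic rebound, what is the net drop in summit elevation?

Rebound u = e ρ_c/ρ_m = 4546 m × 2710/3280 = 3756 m.
Net surface drop = e − u = 4546 m − 3756 m = e (ρ_m − ρ_c)/ρ_m = 790 m.

790 m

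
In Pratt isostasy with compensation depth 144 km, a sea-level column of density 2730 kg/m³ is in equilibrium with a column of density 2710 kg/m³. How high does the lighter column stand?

1.06 km

ρ_ref D = ρ (D + h) → h = D (ρ_ref − ρ)/ρ.
h = 144 km × (2730 − 2710)/2710 = 1.06 km.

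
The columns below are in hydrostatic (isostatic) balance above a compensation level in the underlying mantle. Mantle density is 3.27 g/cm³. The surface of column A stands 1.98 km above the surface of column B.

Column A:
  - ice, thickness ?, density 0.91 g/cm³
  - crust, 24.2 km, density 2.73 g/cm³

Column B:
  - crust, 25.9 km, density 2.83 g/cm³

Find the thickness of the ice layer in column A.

Take the compensation level at the base of the deeper column (depth z_c below the surface of column A) and equate Σ ρ_i t_i down to z_c; mantle fills any gap and the z_c terms cancel.
Column A: x×0.91 + 24.2×2.73 + (z_c − 24.2 − x)×3.27
Column B: 1.98×0 + 25.9×2.83 + (z_c − 1.98 − 25.9)×3.27
The z_c×3.27 term appears on both sides and cancels. Collect the known terms of each column as K = Σ(ρt)_known − 3.27 × (depth of known layers): K_A = 66.066 − 3.27×24.2 = −13.068; K_B = 73.297 − 3.27×(1.98 + 25.9) = −17.8706.
Balance: K_A − x×(3.27 − 0.91) = K_B, so x = (K_A − K_B)/(3.27 − 0.91) = 4.8026/2.36 = 2.04 km.

2.04 km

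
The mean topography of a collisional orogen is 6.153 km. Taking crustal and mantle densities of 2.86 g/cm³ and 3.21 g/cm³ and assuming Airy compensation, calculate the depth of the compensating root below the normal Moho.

For local isostatic compensation: the weight of the topography is balanced by the buoyancy of the root, ρ_c h = (ρ_m − ρ_c) r.
r = h · ρ_c / (ρ_m − ρ_c) = 6.153 km × 2.86 / (3.21 − 2.86) = 50.3 km.

50.3 km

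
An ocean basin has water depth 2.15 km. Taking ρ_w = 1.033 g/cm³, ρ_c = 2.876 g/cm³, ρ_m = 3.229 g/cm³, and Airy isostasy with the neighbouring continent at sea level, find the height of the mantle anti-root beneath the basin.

In Airy isostatic equilibrium: replacing crust with seawater at the top is compensated by replacing crust with mantle at the base: d (ρ_c − ρ_w) = a (ρ_m − ρ_c).
a = d (ρ_c − ρ_w)/(ρ_m − ρ_c) = 2.15 km × 1.843/0.353 = 11.2 km.

11.2 km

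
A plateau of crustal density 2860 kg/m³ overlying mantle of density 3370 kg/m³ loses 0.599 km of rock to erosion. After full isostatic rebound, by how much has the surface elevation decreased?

0.0906 km

Rebound u = e ρ_c/ρ_m = 0.599 km × 2860/3370 = 0.5084 km.
Net surface drop = e − u = 0.599 km − 0.5084 km = e (ρ_m − ρ_c)/ρ_m = 0.0906 km.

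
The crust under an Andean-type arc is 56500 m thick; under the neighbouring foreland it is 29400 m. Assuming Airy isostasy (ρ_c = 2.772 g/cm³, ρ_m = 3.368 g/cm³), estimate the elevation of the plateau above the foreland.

4800 m

Excess crust Δ = 56500 m − 29400 m = 27100 m, split between elevation h and root r with h + r = Δ.
Airy balance ρ_c h = (ρ_m − ρ_c) r gives r = h ρ_c/(ρ_m − ρ_c), so h (1 + ρ_c/(ρ_m − ρ_c)) = Δ, i.e. h = Δ (ρ_m − ρ_c)/ρ_m.
h = 27100 m × 0.596/3.368 = 4800 m.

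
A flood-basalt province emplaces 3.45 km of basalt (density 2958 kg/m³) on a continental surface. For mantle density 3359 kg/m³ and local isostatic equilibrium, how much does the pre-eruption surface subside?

3.04 km

Subaerial loading: s = t ρ_load / ρ_m.
s = 3.45 km × 2958/3359 = 3.04 km.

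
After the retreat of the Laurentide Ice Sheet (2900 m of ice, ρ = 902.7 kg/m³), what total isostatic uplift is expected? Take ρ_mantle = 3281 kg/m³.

Removing the load lets mantle flow back in; uplift u satisfies ρ_ice t = ρ_m u.
u = t ρ_ice/ρ_m = 2900 m × 902.7/3281 = 798 m.

798 m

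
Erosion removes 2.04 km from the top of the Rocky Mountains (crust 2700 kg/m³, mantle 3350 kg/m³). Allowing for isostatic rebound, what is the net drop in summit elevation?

Rebound u = e ρ_c/ρ_m = 2.04 km × 2700/3350 = 1.644 km.
Net surface drop = e − u = 2.04 km − 1.644 km = e (ρ_m − ρ_c)/ρ_m = 0.396 km.

0.396 km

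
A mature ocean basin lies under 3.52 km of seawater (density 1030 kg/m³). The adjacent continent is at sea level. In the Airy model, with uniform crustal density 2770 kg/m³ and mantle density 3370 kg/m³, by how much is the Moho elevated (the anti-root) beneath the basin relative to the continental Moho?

Isostatic balance requires: replacing crust with seawater at the top is compensated by replacing crust with mantle at the base: d (ρ_c − ρ_w) = a (ρ_m − ρ_c).
a = d (ρ_c − ρ_w)/(ρ_m − ρ_c) = 3.52 km × 1740/600 = 10.2 km.

10.2 km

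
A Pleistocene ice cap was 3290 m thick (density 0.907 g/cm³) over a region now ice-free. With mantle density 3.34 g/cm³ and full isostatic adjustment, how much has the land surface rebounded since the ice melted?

893 m

Removing the load lets mantle flow back in; uplift u satisfies ρ_ice t = ρ_m u.
u = t ρ_ice/ρ_m = 3290 m × 0.907/3.34 = 893 m.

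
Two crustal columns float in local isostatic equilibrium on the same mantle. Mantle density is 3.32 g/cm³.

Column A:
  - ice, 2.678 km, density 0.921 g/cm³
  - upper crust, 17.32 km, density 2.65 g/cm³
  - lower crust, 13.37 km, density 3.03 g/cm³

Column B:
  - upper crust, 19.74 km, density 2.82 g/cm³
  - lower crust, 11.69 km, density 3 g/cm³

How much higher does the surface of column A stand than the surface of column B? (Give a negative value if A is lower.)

2.5 km

For any compensation level in the mantle, the mantle terms cancel and isostasy reduces to e = (Σt_A − Σt_B) − (Σ(ρt)_A − Σ(ρt)_B) / ρ_m.
Σt_A = 33.368 km; Σt_B = 31.43 km; Σ(ρt)_A = 88.875538; Σ(ρt)_B = 90.7368 (in km·g/cm³).
e = (33.368 − 31.43) − (88.875538 − 90.7368) / 3.32 = 2.5 km.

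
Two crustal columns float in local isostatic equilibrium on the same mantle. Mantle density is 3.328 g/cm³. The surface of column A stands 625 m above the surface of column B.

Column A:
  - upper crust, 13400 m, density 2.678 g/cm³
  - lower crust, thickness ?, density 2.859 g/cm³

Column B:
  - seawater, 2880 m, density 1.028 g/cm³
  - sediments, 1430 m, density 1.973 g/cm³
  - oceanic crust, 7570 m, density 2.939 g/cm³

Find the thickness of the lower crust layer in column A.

10400 m

Take the compensation level at the base of the deeper column (depth z_c below the surface of column A) and equate Σ ρ_i t_i down to z_c; mantle fills any gap and the z_c terms cancel.
Column A: 13400×2.678 + x×2.859 + (z_c − 13400 − x)×3.328
Column B: 625×0 + 2880×1.028 + 1430×1.973 + 7570×2.939 + (z_c − 625 − 11880)×3.328
The z_c×3.328 term appears on both sides and cancels. Collect the known terms of each column as K = Σ(ρt)_known − 3.328 × (depth of known layers): K_A = 35885.2 − 3.328×13400 = −8710; K_B = 28030.26 − 3.328×(625 + 11880) = −13586.38.
Balance: K_A − x×(3.328 − 2.859) = K_B, so x = (K_A − K_B)/(3.328 − 2.859) = 4876.38/0.469 = 10400 m.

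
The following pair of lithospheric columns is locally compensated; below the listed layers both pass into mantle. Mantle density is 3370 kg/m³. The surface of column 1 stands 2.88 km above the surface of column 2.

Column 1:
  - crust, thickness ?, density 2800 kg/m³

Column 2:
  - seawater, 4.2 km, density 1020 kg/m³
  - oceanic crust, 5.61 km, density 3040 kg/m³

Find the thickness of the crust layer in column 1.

Take the compensation level at the base of the deeper column (depth z_c below the surface of column 1) and equate Σ ρ_i t_i down to z_c; mantle fills any gap and the z_c terms cancel.
Column 1: x×2800 + (z_c − 0 − x)×3370
Column 2: 2.88×0 + 4.2×1020 + 5.61×3040 + (z_c − 2.88 − 9.81)×3370
The z_c×3370 term appears on both sides and cancels. Collect the known terms of each column as K = Σ(ρt)_known − 3370 × (depth of known layers): K_1 = 0 − 3370×0 = 0; K_2 = 21338.4 − 3370×(2.88 + 9.81) = −21426.9.
Balance: K_1 − x×(3370 − 2800) = K_2, so x = (K_1 − K_2)/(3370 − 2800) = 21426.9/570 = 37.6 km.

37.6 km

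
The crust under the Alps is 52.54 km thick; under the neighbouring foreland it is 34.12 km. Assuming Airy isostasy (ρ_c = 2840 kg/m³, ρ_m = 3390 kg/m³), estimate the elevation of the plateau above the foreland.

2.99 km

Excess crust Δ = 52.54 km − 34.12 km = 18.42 km, split between elevation h and root r with h + r = Δ.
Airy balance ρ_c h = (ρ_m − ρ_c) r gives r = h ρ_c/(ρ_m − ρ_c), so h (1 + ρ_c/(ρ_m − ρ_c)) = Δ, i.e. h = Δ (ρ_m − ρ_c)/ρ_m.
h = 18.42 km × 550/3390 = 2.99 km.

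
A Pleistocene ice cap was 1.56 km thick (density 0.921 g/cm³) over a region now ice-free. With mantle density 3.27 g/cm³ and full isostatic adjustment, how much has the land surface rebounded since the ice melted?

0.439 km

Removing the load lets mantle flow back in; uplift u satisfies ρ_ice t = ρ_m u.
u = t ρ_ice/ρ_m = 1.56 km × 0.921/3.27 = 0.439 km.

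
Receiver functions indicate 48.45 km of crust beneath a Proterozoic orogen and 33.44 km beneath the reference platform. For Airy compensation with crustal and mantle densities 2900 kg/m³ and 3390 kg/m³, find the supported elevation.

2.17 km

Excess crust Δ = 48.45 km − 33.44 km = 15.01 km, split between elevation h and root r with h + r = Δ.
Airy balance ρ_c h = (ρ_m − ρ_c) r gives r = h ρ_c/(ρ_m − ρ_c), so h (1 + ρ_c/(ρ_m − ρ_c)) = Δ, i.e. h = Δ (ρ_m − ρ_c)/ρ_m.
h = 15.01 km × 490/3390 = 2.17 km.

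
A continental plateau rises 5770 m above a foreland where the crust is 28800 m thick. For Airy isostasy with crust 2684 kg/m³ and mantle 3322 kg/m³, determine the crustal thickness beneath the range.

58800 m

Root depth r = h ρ_c / (ρ_m − ρ_c) = 5770 m × 2684 / 638 = 24270 m.
Total thickness = T + h + r = 28800 m + 5770 m + 24270 m = 58800 m.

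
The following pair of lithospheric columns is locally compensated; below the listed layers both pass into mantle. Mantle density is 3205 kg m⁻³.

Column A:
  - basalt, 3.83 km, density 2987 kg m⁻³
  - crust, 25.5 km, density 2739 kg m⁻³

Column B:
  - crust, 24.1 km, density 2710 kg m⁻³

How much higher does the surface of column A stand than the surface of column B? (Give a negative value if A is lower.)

For any compensation level in the mantle, the mantle terms cancel and isostasy reduces to e = (Σt_A − Σt_B) − (Σ(ρt)_A − Σ(ρt)_B) / ρ_m.
Σt_A = 29.33 km; Σt_B = 24.1 km; Σ(ρt)_A = 81284.71; Σ(ρt)_B = 65311 (in km·kg m⁻³).
e = (29.33 − 24.1) − (81284.71 − 65311) / 3205 = 0.246 km.

0.246 km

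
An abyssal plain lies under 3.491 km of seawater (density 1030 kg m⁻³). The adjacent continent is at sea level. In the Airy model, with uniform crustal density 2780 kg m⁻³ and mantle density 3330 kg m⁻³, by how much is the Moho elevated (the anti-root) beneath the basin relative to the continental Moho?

11.1 km

Equating mass per unit area of the two columns: replacing crust with seawater at the top is compensated by replacing crust with mantle at the base: d (ρ_c − ρ_w) = a (ρ_m − ρ_c).
a = d (ρ_c − ρ_w)/(ρ_m − ρ_c) = 3.491 km × 1750/550 = 11.1 km.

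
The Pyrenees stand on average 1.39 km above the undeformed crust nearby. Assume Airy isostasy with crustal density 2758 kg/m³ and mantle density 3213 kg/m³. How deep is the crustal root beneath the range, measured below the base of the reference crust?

8.43 km

In Airy isostatic equilibrium: the weight of the topography is balanced by the buoyancy of the root, ρ_c h = (ρ_m − ρ_c) r.
r = h · ρ_c / (ρ_m − ρ_c) = 1.39 km × 2758 / (3213 − 2758) = 8.43 km.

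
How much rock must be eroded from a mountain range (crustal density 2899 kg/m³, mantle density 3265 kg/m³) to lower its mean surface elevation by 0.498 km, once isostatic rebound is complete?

Net drop Δ = e − u = e − e ρ_c/ρ_m = e (ρ_m − ρ_c)/ρ_m.
e = Δ ρ_m/(ρ_m − ρ_c) = 0.498 km × 3265/366 = 4.44 km.

4.44 km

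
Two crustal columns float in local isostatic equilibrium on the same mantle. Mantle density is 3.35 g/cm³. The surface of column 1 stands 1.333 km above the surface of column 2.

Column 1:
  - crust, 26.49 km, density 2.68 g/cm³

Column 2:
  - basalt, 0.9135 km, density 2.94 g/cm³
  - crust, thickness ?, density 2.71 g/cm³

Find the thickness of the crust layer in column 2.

20.2 km

Take the compensation level at the base of the deeper column (depth z_c below the surface of column 1) and equate Σ ρ_i t_i down to z_c; mantle fills any gap and the z_c terms cancel.
Column 1: 26.49×2.68 + (z_c − 26.49)×3.35
Column 2: 1.333×0 + 0.9135×2.94 + x×2.71 + (z_c − 1.333 − 0.9135 − x)×3.35
The z_c×3.35 term appears on both sides and cancels. Collect the known terms of each column as K = Σ(ρt)_known − 3.35 × (depth of known layers): K_1 = 70.9932 − 3.35×26.49 = −17.7483; K_2 = 2.68569 − 3.35×(1.333 + 0.9135) = −4.840085.
Balance: K_1 = K_2 − x×(3.35 − 2.71), so x = (K_2 − K_1)/(3.35 − 2.71) = 12.9082/0.64 = 20.2 km.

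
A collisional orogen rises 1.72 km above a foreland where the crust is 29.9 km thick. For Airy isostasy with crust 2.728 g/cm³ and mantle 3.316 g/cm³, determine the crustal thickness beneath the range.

Root depth r = h ρ_c / (ρ_m − ρ_c) = 1.72 km × 2.728 / 0.588 = 7.98 km.
Total thickness = T + h + r = 29.9 km + 1.72 km + 7.98 km = 39.6 km.

39.6 km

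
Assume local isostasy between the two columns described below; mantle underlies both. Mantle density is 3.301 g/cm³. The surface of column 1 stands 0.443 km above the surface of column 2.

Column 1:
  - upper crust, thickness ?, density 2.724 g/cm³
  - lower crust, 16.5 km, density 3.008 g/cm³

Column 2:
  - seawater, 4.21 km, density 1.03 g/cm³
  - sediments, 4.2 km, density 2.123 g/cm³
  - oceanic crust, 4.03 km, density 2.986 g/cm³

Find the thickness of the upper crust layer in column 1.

Take the compensation level at the base of the deeper column (depth z_c below the surface of column 1) and equate Σ ρ_i t_i down to z_c; mantle fills any gap and the z_c terms cancel.
Column 1: x×2.724 + 16.5×3.008 + (z_c − 16.5 − x)×3.301
Column 2: 0.443×0 + 4.21×1.03 + 4.2×2.123 + 4.03×2.986 + (z_c − 0.443 − 12.44)×3.301
The z_c×3.301 term appears on both sides and cancels. Collect the known terms of each column as K = Σ(ρt)_known − 3.301 × (depth of known layers): K_1 = 49.632 − 3.301×16.5 = −4.8345; K_2 = 25.28648 − 3.301×(0.443 + 12.44) = −17.240303.
Balance: K_1 − x×(3.301 − 2.724) = K_2, so x = (K_1 − K_2)/(3.301 − 2.724) = 12.4058/0.577 = 21.5 km.

21.5 km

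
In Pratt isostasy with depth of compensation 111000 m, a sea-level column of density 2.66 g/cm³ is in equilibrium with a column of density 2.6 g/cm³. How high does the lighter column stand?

2560 m

ρ_ref D = ρ (D + h) → h = D (ρ_ref − ρ)/ρ.
h = 111000 m × (2.66 − 2.6)/2.6 = 2560 m.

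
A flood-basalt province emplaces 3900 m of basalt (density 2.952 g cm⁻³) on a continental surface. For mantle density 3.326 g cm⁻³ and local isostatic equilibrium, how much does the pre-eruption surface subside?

Subaerial loading: s = t ρ_load / ρ_m.
s = 3900 m × 2.952/3.326 = 3460 m.

3460 m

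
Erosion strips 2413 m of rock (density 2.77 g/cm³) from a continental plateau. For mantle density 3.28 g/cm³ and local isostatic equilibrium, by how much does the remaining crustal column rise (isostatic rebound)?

Unloading: uplift u = e ρ_c/ρ_m = 2413 m × 2.77/3.28 = 2040 m.

2040 m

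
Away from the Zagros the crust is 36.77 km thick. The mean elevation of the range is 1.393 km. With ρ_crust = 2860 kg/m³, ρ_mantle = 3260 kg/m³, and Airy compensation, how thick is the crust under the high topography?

Root depth r = h ρ_c / (ρ_m − ρ_c) = 1.393 km × 2860 / 400 = 9.96 km.
Total thickness = T + h + r = 36.77 km + 1.393 km + 9.96 km = 48.1 km.

48.1 km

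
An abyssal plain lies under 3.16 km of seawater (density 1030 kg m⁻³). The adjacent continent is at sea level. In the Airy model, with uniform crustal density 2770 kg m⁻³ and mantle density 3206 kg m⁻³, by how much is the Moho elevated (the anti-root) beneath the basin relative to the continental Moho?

12.6 km

Isostatic balance requires: replacing crust with seawater at the top is compensated by replacing crust with mantle at the base: d (ρ_c − ρ_w) = a (ρ_m − ρ_c).
a = d (ρ_c − ρ_w)/(ρ_m − ρ_c) = 3.16 km × 1740/436 = 12.6 km.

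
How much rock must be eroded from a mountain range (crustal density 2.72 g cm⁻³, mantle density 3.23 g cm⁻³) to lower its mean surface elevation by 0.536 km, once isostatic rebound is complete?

Net drop Δ = e − u = e − e ρ_c/ρ_m = e (ρ_m − ρ_c)/ρ_m.
e = Δ ρ_m/(ρ_m − ρ_c) = 0.536 km × 3.23/0.51 = 3.39 km.

3.39 km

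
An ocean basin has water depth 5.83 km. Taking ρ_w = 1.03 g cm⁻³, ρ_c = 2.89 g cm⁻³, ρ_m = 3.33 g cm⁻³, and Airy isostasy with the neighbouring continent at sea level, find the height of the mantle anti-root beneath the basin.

24.6 km

Isostatic balance requires: replacing crust with seawater at the top is compensated by replacing crust with mantle at the base: d (ρ_c − ρ_w) = a (ρ_m − ρ_c).
a = d (ρ_c − ρ_w)/(ρ_m − ρ_c) = 5.83 km × 1.86/0.44 = 24.6 km.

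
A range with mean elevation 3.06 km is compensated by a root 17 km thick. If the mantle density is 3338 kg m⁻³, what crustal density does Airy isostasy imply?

ρ_c h = (ρ_m − ρ_c) r → ρ_c (h + r) = ρ_m r → ρ_c = ρ_m r / (h + r).
ρ_c = 3338 × 17 km / (3.06 km + 17 km) = 2830 kg m⁻³.

2830 kg m⁻³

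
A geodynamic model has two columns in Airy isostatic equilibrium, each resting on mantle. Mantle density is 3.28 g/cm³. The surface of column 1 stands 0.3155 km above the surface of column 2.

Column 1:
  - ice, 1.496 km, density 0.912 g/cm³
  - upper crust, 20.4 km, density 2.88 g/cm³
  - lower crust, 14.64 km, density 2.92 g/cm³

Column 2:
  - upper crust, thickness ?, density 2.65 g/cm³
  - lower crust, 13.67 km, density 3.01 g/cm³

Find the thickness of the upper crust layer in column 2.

19.4 km

Take the compensation level at the base of the deeper column (depth z_c below the surface of column 1) and equate Σ ρ_i t_i down to z_c; mantle fills any gap and the z_c terms cancel.
Column 1: 1.496×0.912 + 20.4×2.88 + 14.64×2.92 + (z_c − 36.536)×3.28
Column 2: 0.3155×0 + x×2.65 + 13.67×3.01 + (z_c − 0.3155 − 13.67 − x)×3.28
The z_c×3.28 term appears on both sides and cancels. Collect the known terms of each column as K = Σ(ρt)_known − 3.28 × (depth of known layers): K_1 = 102.865152 − 3.28×36.536 = −16.972928; K_2 = 41.1467 − 3.28×(0.3155 + 13.67) = −4.72574.
Balance: K_1 = K_2 − x×(3.28 − 2.65), so x = (K_2 − K_1)/(3.28 − 2.65) = 12.2472/0.63 = 19.4 km.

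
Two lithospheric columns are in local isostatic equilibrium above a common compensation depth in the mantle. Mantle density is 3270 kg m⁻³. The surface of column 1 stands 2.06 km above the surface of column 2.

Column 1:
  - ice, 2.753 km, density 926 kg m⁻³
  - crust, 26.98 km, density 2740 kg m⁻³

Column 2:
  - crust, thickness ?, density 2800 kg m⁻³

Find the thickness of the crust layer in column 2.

29.8 km

Take the compensation level at the base of the deeper column (depth z_c below the surface of column 1) and equate Σ ρ_i t_i down to z_c; mantle fills any gap and the z_c terms cancel.
Column 1: 2.753×926 + 26.98×2740 + (z_c − 29.733)×3270
Column 2: 2.06×0 + x×2800 + (z_c − 2.06 − 0 − x)×3270
The z_c×3270 term appears on both sides and cancels. Collect the known terms of each column as K = Σ(ρt)_known − 3270 × (depth of known layers): K_1 = 76474.478 − 3270×29.733 = −20752.432; K_2 = 0 − 3270×(2.06 + 0) = −6736.2.
Balance: K_1 = K_2 − x×(3270 − 2800), so x = (K_2 − K_1)/(3270 − 2800) = 14016.2/470 = 29.8 km.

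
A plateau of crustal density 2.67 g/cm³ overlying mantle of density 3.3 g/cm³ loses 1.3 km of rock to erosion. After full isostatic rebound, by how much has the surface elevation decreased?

0.248 km

Rebound u = e ρ_c/ρ_m = 1.3 km × 2.67/3.3 = 1.052 km.
Net surface drop = e − u = 1.3 km − 1.052 km = e (ρ_m − ρ_c)/ρ_m = 0.248 km.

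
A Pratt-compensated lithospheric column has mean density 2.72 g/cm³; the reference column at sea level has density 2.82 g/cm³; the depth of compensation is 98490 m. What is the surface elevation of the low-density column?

ρ_ref D = ρ (D + h) → h = D (ρ_ref − ρ)/ρ.
h = 98490 m × (2.82 − 2.72)/2.72 = 3620 m.

3620 m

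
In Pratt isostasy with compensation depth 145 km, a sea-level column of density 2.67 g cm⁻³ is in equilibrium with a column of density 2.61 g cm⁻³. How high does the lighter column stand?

ρ_ref D = ρ (D + h) → h = D (ρ_ref − ρ)/ρ.
h = 145 km × (2.67 − 2.61)/2.61 = 3.33 km.

3.33 km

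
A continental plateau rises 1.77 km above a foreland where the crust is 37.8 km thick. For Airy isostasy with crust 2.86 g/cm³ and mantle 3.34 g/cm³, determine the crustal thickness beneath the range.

Root depth r = h ρ_c / (ρ_m − ρ_c) = 1.77 km × 2.86 / 0.48 = 10.55 km.
Total thickness = T + h + r = 37.8 km + 1.77 km + 10.55 km = 50.1 km.

50.1 km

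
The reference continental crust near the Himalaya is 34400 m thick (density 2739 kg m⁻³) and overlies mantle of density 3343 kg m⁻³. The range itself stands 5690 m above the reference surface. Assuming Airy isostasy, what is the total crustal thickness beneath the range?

Root depth r = h ρ_c / (ρ_m − ρ_c) = 5690 m × 2739 / 604 = 25800 m.
Total thickness = T + h + r = 34400 m + 5690 m + 25800 m = 65900 m.

65900 m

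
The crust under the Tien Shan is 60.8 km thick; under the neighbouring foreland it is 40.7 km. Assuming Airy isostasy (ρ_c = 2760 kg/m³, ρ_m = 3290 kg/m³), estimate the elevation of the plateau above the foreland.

Excess crust Δ = 60.8 km − 40.7 km = 20.1 km, split between elevation h and root r with h + r = Δ.
Airy balance ρ_c h = (ρ_m − ρ_c) r gives r = h ρ_c/(ρ_m − ρ_c), so h (1 + ρ_c/(ρ_m − ρ_c)) = Δ, i.e. h = Δ (ρ_m − ρ_c)/ρ_m.
h = 20.1 km × 530/3290 = 3.24 km.

3.24 km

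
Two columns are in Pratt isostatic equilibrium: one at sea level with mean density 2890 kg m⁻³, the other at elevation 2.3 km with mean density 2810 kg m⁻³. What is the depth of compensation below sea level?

ρ_ref D = ρ (D + h) → D (ρ_ref − ρ) = ρ h.
D = ρ h/(ρ_ref − ρ) = 2810 × 2.3 km/(2890 − 2810) = 80.8 km.

80.8 km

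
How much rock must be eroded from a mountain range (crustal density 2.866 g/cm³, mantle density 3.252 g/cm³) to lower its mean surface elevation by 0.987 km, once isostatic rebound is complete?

Net drop Δ = e − u = e − e ρ_c/ρ_m = e (ρ_m − ρ_c)/ρ_m.
e = Δ ρ_m/(ρ_m − ρ_c) = 0.987 km × 3.252/0.386 = 8.32 km.

8.32 km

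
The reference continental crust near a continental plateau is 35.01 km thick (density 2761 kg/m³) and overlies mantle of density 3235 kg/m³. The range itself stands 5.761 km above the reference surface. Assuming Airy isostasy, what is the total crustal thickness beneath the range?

74.3 km

Root depth r = h ρ_c / (ρ_m − ρ_c) = 5.761 km × 2761 / 474 = 33.56 km.
Total thickness = T + h + r = 35.01 km + 5.761 km + 33.56 km = 74.3 km.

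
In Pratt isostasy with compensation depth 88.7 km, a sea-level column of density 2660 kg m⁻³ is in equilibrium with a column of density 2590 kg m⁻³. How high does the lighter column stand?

ρ_ref D = ρ (D + h) → h = D (ρ_ref − ρ)/ρ.
h = 88.7 km × (2660 − 2590)/2590 = 2.4 km.

2.4 km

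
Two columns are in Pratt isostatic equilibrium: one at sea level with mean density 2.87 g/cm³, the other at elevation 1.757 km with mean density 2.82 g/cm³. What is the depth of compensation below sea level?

ρ_ref D = ρ (D + h) → D (ρ_ref − ρ) = ρ h.
D = ρ h/(ρ_ref − ρ) = 2.82 × 1.757 km/(2.87 − 2.82) = 99.1 km.

99.1 km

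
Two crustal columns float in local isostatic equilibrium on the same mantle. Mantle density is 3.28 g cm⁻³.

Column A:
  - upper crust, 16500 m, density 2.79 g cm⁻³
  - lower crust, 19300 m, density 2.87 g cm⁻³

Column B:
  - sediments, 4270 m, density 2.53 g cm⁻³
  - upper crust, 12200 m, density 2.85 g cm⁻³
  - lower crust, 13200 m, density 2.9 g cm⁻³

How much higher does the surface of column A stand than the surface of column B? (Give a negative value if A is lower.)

For any compensation level in the mantle, the mantle terms cancel and isostasy reduces to e = (Σt_A − Σt_B) − (Σ(ρt)_A − Σ(ρt)_B) / ρ_m.
Σt_A = 35800 m; Σt_B = 29670 m; Σ(ρt)_A = 101426; Σ(ρt)_B = 83853.1 (in m·g cm⁻³).
e = (35800 − 29670) − (101426 − 83853.1) / 3.28 = 772 m.

772 m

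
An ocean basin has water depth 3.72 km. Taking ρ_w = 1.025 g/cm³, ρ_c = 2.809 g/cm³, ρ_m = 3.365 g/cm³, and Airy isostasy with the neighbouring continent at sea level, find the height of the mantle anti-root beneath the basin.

11.9 km

Balancing pressure at the compensation depth: replacing crust with seawater at the top is compensated by replacing crust with mantle at the base: d (ρ_c − ρ_w) = a (ρ_m − ρ_c).
a = d (ρ_c − ρ_w)/(ρ_m − ρ_c) = 3.72 km × 1.784/0.556 = 11.9 km.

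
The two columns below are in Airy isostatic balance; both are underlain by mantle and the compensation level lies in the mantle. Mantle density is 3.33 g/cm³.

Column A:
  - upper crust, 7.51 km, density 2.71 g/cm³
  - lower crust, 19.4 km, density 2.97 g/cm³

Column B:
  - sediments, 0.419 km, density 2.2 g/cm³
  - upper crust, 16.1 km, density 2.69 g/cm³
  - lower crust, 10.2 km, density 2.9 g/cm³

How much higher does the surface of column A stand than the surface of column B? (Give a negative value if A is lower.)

−1.06 km

For any compensation level in the mantle, the mantle terms cancel and isostasy reduces to e = (Σt_A − Σt_B) − (Σ(ρt)_A − Σ(ρt)_B) / ρ_m.
Σt_A = 26.91 km; Σt_B = 26.719 km; Σ(ρt)_A = 77.9701; Σ(ρt)_B = 73.8108 (in km·g/cm³).
e = (26.91 − 26.719) − (77.9701 − 73.8108) / 3.33 = −1.06 km.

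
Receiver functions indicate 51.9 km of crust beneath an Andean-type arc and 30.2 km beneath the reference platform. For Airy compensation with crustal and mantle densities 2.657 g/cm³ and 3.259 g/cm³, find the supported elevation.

4.01 km

Excess crust Δ = 51.9 km − 30.2 km = 21.7 km, split between elevation h and root r with h + r = Δ.
Airy balance ρ_c h = (ρ_m − ρ_c) r gives r = h ρ_c/(ρ_m − ρ_c), so h (1 + ρ_c/(ρ_m − ρ_c)) = Δ, i.e. h = Δ (ρ_m − ρ_c)/ρ_m.
h = 21.7 km × 0.602/3.259 = 4.01 km.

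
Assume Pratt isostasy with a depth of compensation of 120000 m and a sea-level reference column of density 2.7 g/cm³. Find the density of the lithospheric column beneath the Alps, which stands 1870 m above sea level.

2.66 g/cm³

Pratt balance: ρ_ref D = ρ (D + h).
ρ = ρ_ref D/(D + h) = 2.7 × 120000 m/(120000 m + 1870 m) = 2.66 g/cm³.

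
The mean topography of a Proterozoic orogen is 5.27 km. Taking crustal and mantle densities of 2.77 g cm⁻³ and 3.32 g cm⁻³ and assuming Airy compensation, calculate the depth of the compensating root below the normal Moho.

26.5 km

Isostatic balance requires: the weight of the topography is balanced by the buoyancy of the root, ρ_c h = (ρ_m − ρ_c) r.
r = h · ρ_c / (ρ_m − ρ_c) = 5.27 km × 2.77 / (3.32 − 2.77) = 26.5 km.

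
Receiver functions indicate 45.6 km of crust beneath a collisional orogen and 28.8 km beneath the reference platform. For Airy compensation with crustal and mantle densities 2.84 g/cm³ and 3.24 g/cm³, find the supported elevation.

2.07 km

Excess crust Δ = 45.6 km − 28.8 km = 16.8 km, split between elevation h and root r with h + r = Δ.
Airy balance ρ_c h = (ρ_m − ρ_c) r gives r = h ρ_c/(ρ_m − ρ_c), so h (1 + ρ_c/(ρ_m − ρ_c)) = Δ, i.e. h = Δ (ρ_m − ρ_c)/ρ_m.
h = 16.8 km × 0.4/3.24 = 2.07 km.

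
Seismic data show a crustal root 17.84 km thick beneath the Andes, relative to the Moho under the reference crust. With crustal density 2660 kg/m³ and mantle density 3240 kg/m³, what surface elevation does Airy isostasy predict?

3.89 km

By Archimedes' principle applied to the lithosphere: ρ_c h = (ρ_m − ρ_c) r.
h = r (ρ_m − ρ_c) / ρ_c = 17.84 km × (3240 − 2660) / 2660 = 3.89 km.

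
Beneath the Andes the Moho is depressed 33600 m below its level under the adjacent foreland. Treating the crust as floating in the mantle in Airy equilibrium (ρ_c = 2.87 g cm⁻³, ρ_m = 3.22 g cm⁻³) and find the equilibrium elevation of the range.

4100 m

In Airy isostatic equilibrium: ρ_c h = (ρ_m − ρ_c) r.
h = r (ρ_m − ρ_c) / ρ_c = 33600 m × (3.22 − 2.87) / 2.87 = 4100 m.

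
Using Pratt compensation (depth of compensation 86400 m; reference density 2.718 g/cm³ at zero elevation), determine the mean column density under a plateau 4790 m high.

Pratt balance: ρ_ref D = ρ (D + h).
ρ = ρ_ref D/(D + h) = 2.718 × 86400 m/(86400 m + 4790 m) = 2.58 g/cm³.

2.58 g/cm³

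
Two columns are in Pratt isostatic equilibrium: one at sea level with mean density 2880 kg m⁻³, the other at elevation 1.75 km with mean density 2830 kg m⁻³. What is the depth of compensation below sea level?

99 km

ρ_ref D = ρ (D + h) → D (ρ_ref − ρ) = ρ h.
D = ρ h/(ρ_ref − ρ) = 2830 × 1.75 km/(2880 − 2830) = 99 km.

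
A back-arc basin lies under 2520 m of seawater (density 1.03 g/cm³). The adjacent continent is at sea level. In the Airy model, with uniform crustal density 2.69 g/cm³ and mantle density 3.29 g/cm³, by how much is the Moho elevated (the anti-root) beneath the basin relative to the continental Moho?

6970 m

In Airy isostatic equilibrium: replacing crust with seawater at the top is compensated by replacing crust with mantle at the base: d (ρ_c − ρ_w) = a (ρ_m − ρ_c).
a = d (ρ_c − ρ_w)/(ρ_m − ρ_c) = 2520 m × 1.66/0.6 = 6970 m.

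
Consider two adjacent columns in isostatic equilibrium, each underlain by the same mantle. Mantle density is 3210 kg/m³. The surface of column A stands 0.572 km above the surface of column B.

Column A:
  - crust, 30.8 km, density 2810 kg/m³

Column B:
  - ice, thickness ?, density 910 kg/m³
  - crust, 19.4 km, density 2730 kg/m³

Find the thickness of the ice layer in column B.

0.51 km

Take the compensation level at the base of the deeper column (depth z_c below the surface of column A) and equate Σ ρ_i t_i down to z_c; mantle fills any gap and the z_c terms cancel.
Column A: 30.8×2810 + (z_c − 30.8)×3210
Column B: 0.572×0 + x×910 + 19.4×2730 + (z_c − 0.572 − 19.4 − x)×3210
The z_c×3210 term appears on both sides and cancels. Collect the known terms of each column as K = Σ(ρt)_known − 3210 × (depth of known layers): K_A = 86548 − 3210×30.8 = −12320; K_B = 52962 − 3210×(0.572 + 19.4) = −11148.12.
Balance: K_A = K_B − x×(3210 − 910), so x = (K_B − K_A)/(3210 − 910) = 1171.88/2300 = 0.51 km.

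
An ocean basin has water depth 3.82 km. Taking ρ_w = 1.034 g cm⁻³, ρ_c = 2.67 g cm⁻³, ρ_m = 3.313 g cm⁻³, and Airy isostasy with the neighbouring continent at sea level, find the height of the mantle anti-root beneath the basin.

Balancing pressure at the compensation depth: replacing crust with seawater at the top is compensated by replacing crust with mantle at the base: d (ρ_c − ρ_w) = a (ρ_m − ρ_c).
a = d (ρ_c − ρ_w)/(ρ_m − ρ_c) = 3.82 km × 1.636/0.643 = 9.72 km.

9.72 km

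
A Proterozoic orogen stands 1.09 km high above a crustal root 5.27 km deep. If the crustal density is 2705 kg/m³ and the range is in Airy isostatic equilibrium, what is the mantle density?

Airy balance: ρ_c h = (ρ_m − ρ_c) r → ρ_m = ρ_c (1 + h/r).
ρ_m = 2705 × (1 + 1.09 km/5.27 km) = 3260 kg/m³.

3260 kg/m³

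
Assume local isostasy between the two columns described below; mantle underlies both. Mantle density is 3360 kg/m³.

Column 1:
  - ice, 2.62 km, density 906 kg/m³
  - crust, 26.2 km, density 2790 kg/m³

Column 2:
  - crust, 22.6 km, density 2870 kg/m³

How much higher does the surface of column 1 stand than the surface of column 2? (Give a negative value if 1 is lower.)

3.06 km

For any compensation level in the mantle, the mantle terms cancel and isostasy reduces to e = (Σt_1 − Σt_2) − (Σ(ρt)_1 − Σ(ρt)_2) / ρ_m.
Σt_1 = 28.82 km; Σt_2 = 22.6 km; Σ(ρt)_1 = 75471.72; Σ(ρt)_2 = 64862 (in km·kg/m³).
e = (28.82 − 22.6) − (75471.72 − 64862) / 3360 = 3.06 km.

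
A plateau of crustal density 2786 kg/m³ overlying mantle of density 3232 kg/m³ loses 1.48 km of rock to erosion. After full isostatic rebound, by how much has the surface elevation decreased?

0.204 km

Rebound u = e ρ_c/ρ_m = 1.48 km × 2786/3232 = 1.276 km.
Net surface drop = e − u = 1.48 km − 1.276 km = e (ρ_m − ρ_c)/ρ_m = 0.204 km.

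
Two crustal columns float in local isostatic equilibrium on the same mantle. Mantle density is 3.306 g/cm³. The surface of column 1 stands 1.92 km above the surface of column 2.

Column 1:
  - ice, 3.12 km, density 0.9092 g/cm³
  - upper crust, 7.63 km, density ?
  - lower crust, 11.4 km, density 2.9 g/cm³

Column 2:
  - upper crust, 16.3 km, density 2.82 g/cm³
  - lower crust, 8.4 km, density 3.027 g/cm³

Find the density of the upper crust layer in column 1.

Take the compensation level at the base of the deeper column (depth z_c below the surface of column 1) and equate Σ ρ_i t_i down to z_c; mantle fills any gap and the z_c terms cancel.
Column 1: 3.12×0.9092 + 7.63×ρ + 11.4×2.9 + (z_c − 22.15)×3.306
Column 2: 1.92×0 + 16.3×2.82 + 8.4×3.027 + (z_c − 1.92 − 24.7)×3.306
The z_c×3.306 term appears on both sides and cancels. Collect the known terms of each column as K = Σ(ρt)_known − 3.306 × (depth of known layers): K_1 = 35.896704 − 3.306×22.15 = −37.331196; K_2 = 71.3928 − 3.306×(1.92 + 24.7) = −16.61292.
Balance: K_1 + 7.63×ρ = K_2, so ρ = (K_2 − K_1)/7.63 = 20.7183/7.63 = 2.72 g/cm³.

2.72 g/cm³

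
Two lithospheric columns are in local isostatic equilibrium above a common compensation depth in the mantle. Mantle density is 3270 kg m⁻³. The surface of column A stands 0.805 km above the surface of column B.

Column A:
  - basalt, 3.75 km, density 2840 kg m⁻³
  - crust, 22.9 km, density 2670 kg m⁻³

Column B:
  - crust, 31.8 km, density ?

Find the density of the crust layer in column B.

2870 kg m⁻³

Take the compensation level at the base of the deeper column (depth z_c below the surface of column A) and equate Σ ρ_i t_i down to z_c; mantle fills any gap and the z_c terms cancel.
Column A: 3.75×2840 + 22.9×2670 + (z_c − 26.65)×3270
Column B: 0.805×0 + 31.8×ρ + (z_c − 0.805 − 31.8)×3270
The z_c×3270 term appears on both sides and cancels. Collect the known terms of each column as K = Σ(ρt)_known − 3270 × (depth of known layers): K_A = 71793 − 3270×26.65 = −15352.5; K_B = 0 − 3270×(0.805 + 31.8) = −106618.35.
Balance: K_A = K_B + 31.8×ρ, so ρ = (K_A − K_B)/31.8 = 91265.9/31.8 = 2870 kg m⁻³.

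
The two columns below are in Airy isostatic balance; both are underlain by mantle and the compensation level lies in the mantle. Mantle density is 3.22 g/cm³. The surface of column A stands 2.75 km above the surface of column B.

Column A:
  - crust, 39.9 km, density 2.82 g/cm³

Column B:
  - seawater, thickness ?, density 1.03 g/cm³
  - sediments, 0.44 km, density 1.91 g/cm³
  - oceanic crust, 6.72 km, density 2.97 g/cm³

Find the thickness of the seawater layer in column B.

Take the compensation level at the base of the deeper column (depth z_c below the surface of column A) and equate Σ ρ_i t_i down to z_c; mantle fills any gap and the z_c terms cancel.
Column A: 39.9×2.82 + (z_c − 39.9)×3.22
Column B: 2.75×0 + x×1.03 + 0.44×1.91 + 6.72×2.97 + (z_c − 2.75 − 7.16 − x)×3.22
The z_c×3.22 term appears on both sides and cancels. Collect the known terms of each column as K = Σ(ρt)_known − 3.22 × (depth of known layers): K_A = 112.518 − 3.22×39.9 = −15.96; K_B = 20.7988 − 3.22×(2.75 + 7.16) = −11.1114.
Balance: K_A = K_B − x×(3.22 − 1.03), so x = (K_B − K_A)/(3.22 − 1.03) = 4.8486/2.19 = 2.21 km.

2.21 km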